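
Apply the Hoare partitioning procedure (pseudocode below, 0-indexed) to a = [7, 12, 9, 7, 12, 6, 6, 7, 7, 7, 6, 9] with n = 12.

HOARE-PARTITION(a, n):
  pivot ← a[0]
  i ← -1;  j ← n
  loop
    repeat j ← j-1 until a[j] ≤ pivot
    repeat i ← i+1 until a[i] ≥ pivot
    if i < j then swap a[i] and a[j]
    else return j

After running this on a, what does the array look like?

pivot = a[0] = 7; i = -1, j = 12
j→10 (a[10]=6≤7), i→0 (a[0]=7≥7); i<j, swap → [6, 12, 9, 7, 12, 6, 6, 7, 7, 7, 7, 9]
j→9 (a[9]=7≤7), i→1 (a[1]=12≥7); i<j, swap → [6, 7, 9, 7, 12, 6, 6, 7, 7, 12, 7, 9]
j→8 (a[8]=7≤7), i→2 (a[2]=9≥7); i<j, swap → [6, 7, 7, 7, 12, 6, 6, 7, 9, 12, 7, 9]
j→7 (a[7]=7≤7), i→3 (a[3]=7≥7); i<j, swap → [6, 7, 7, 7, 12, 6, 6, 7, 9, 12, 7, 9]
j→6 (a[6]=6≤7), i→4 (a[4]=12≥7); i<j, swap → [6, 7, 7, 7, 6, 6, 12, 7, 9, 12, 7, 9]
j→5, i→6; i≥j, return j=5. a = [6, 7, 7, 7, 6, 6, 12, 7, 9, 12, 7, 9]

[6, 7, 7, 7, 6, 6, 12, 7, 9, 12, 7, 9]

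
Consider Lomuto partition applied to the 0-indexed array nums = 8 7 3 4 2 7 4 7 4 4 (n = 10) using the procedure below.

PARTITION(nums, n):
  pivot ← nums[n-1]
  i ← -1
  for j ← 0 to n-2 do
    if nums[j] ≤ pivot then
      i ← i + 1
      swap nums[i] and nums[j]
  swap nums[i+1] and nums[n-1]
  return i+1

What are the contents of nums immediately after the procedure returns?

3 4 2 4 4 4 7 7 8 7

pivot = nums[9] = 4; i = -1
j=0: nums[0]=8 > 4 → no swap
j=1: nums[1]=7 > 4 → no swap
j=2: nums[2]=3 ≤ 4 → i=0, swap nums[0],nums[2] → 3 7 8 4 2 7 4 7 4 4
j=3: nums[3]=4 ≤ 4 → i=1, swap nums[1],nums[3] → 3 4 8 7 2 7 4 7 4 4
j=4: nums[4]=2 ≤ 4 → i=2, swap nums[2],nums[4] → 3 4 2 7 8 7 4 7 4 4
j=5: nums[5]=7 > 4 → no swap
j=6: nums[6]=4 ≤ 4 → i=3, swap nums[3],nums[6] → 3 4 2 4 8 7 7 7 4 4
j=7: nums[7]=7 > 4 → no swap
j=8: nums[8]=4 ≤ 4 → i=4, swap nums[4],nums[8] → 3 4 2 4 4 7 7 7 8 4
final swap nums[5],nums[9] → 3 4 2 4 4 4 7 7 8 7; return 5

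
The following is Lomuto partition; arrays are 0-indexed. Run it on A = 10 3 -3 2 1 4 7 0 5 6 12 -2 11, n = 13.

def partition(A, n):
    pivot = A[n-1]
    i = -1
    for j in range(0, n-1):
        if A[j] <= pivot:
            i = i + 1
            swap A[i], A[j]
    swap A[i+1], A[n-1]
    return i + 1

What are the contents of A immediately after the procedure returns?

pivot=11, i=-1
j=0: 10≤11, i=0, swap(0,0) ⇒ 10 3 -3 2 1 4 7 0 5 6 12 -2 11
j=1: 3≤11, i=1, swap(1,1) ⇒ 10 3 -3 2 1 4 7 0 5 6 12 -2 11
j=2: -3≤11, i=2, swap(2,2) ⇒ 10 3 -3 2 1 4 7 0 5 6 12 -2 11
j=3: 2≤11, i=3, swap(3,3) ⇒ 10 3 -3 2 1 4 7 0 5 6 12 -2 11
j=4: 1≤11, i=4, swap(4,4) ⇒ 10 3 -3 2 1 4 7 0 5 6 12 -2 11
j=5: 4≤11, i=5, swap(5,5) ⇒ 10 3 -3 2 1 4 7 0 5 6 12 -2 11
j=6: 7≤11, i=6, swap(6,6) ⇒ 10 3 -3 2 1 4 7 0 5 6 12 -2 11
j=7: 0≤11, i=7, swap(7,7) ⇒ 10 3 -3 2 1 4 7 0 5 6 12 -2 11
j=8: 5≤11, i=8, swap(8,8) ⇒ 10 3 -3 2 1 4 7 0 5 6 12 -2 11
j=9: 6≤11, i=9, swap(9,9) ⇒ 10 3 -3 2 1 4 7 0 5 6 12 -2 11
j=10: 12>11, skip
j=11: -2≤11, i=10, swap(10,11) ⇒ 10 3 -3 2 1 4 7 0 5 6 -2 12 11
swap(11,12) ⇒ 10 3 -3 2 1 4 7 0 5 6 -2 11 12; return 11

10 3 -3 2 1 4 7 0 5 6 -2 11 12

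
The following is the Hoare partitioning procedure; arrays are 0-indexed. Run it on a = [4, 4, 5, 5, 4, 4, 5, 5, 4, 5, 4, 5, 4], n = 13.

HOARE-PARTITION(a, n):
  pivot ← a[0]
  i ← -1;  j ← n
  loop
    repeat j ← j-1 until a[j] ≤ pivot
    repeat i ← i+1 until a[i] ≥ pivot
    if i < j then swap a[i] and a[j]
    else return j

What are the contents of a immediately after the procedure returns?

pivot=4
j stops at 12 (4), i stops at 0 (4); swap ⇒ [4, 4, 5, 5, 4, 4, 5, 5, 4, 5, 4, 5, 4]
j stops at 10 (4), i stops at 1 (4); swap ⇒ [4, 4, 5, 5, 4, 4, 5, 5, 4, 5, 4, 5, 4]
j stops at 8 (4), i stops at 2 (5); swap ⇒ [4, 4, 4, 5, 4, 4, 5, 5, 5, 5, 4, 5, 4]
j stops at 5 (4), i stops at 3 (5); swap ⇒ [4, 4, 4, 4, 4, 5, 5, 5, 5, 5, 4, 5, 4]
j stops at 4, i stops at 4; i≥j ⇒ return 4. a=[4, 4, 4, 4, 4, 5, 5, 5, 5, 5, 4, 5, 4]

[4, 4, 4, 4, 4, 5, 5, 5, 5, 5, 4, 5, 4]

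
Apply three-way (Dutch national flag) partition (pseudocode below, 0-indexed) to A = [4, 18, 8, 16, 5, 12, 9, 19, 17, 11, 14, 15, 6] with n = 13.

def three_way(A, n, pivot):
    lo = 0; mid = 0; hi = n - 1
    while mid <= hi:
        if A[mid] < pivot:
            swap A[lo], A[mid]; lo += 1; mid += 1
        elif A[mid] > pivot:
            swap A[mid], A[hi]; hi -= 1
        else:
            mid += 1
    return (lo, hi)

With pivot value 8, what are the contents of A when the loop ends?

pivot = 8; lo=0, mid=0, hi=12
A[mid]=4<8: swap A[0],A[0]; lo=1,mid=1 → [4, 18, 8, 16, 5, 12, 9, 19, 17, 11, 14, 15, 6]
A[mid]=18>8: swap A[1],A[12]; hi=11 → [4, 6, 8, 16, 5, 12, 9, 19, 17, 11, 14, 15, 18]
A[mid]=6<8: swap A[1],A[1]; lo=2,mid=2 → [4, 6, 8, 16, 5, 12, 9, 19, 17, 11, 14, 15, 18]
A[mid]=8=8: mid=3
A[mid]=16>8: swap A[3],A[11]; hi=10 → [4, 6, 8, 15, 5, 12, 9, 19, 17, 11, 14, 16, 18]
A[mid]=15>8: swap A[3],A[10]; hi=9 → [4, 6, 8, 14, 5, 12, 9, 19, 17, 11, 15, 16, 18]
A[mid]=14>8: swap A[3],A[9]; hi=8 → [4, 6, 8, 11, 5, 12, 9, 19, 17, 14, 15, 16, 18]
A[mid]=11>8: swap A[3],A[8]; hi=7 → [4, 6, 8, 17, 5, 12, 9, 19, 11, 14, 15, 16, 18]
A[mid]=17>8: swap A[3],A[7]; hi=6 → [4, 6, 8, 19, 5, 12, 9, 17, 11, 14, 15, 16, 18]
A[mid]=19>8: swap A[3],A[6]; hi=5 → [4, 6, 8, 9, 5, 12, 19, 17, 11, 14, 15, 16, 18]
A[mid]=9>8: swap A[3],A[5]; hi=4 → [4, 6, 8, 12, 5, 9, 19, 17, 11, 14, 15, 16, 18]
A[mid]=12>8: swap A[3],A[4]; hi=3 → [4, 6, 8, 5, 12, 9, 19, 17, 11, 14, 15, 16, 18]
A[mid]=5<8: swap A[2],A[3]; lo=3,mid=4 → [4, 6, 5, 8, 12, 9, 19, 17, 11, 14, 15, 16, 18]
end: lo=3, hi=3; A = [4, 6, 5, 8, 12, 9, 19, 17, 11, 14, 15, 16, 18]

[4, 6, 5, 8, 12, 9, 19, 17, 11, 14, 15, 16, 18]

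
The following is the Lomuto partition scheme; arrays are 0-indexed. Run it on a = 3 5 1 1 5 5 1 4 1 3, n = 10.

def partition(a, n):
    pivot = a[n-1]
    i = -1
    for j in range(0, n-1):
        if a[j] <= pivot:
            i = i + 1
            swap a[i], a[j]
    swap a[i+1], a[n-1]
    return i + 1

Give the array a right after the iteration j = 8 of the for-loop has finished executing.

3 1 1 1 1 5 5 4 5 3

pivot=3, i=-1
j=0: 3≤3, i=0, swap(0,0) ⇒ 3 5 1 1 5 5 1 4 1 3
j=1: 5>3, skip
j=2: 1≤3, i=1, swap(1,2) ⇒ 3 1 5 1 5 5 1 4 1 3
j=3: 1≤3, i=2, swap(2,3) ⇒ 3 1 1 5 5 5 1 4 1 3
j=4: 5>3, skip
j=5: 5>3, skip
j=6: 1≤3, i=3, swap(3,6) ⇒ 3 1 1 1 5 5 5 4 1 3
j=7: 4>3, skip
j=8: 1≤3, i=4, swap(4,8) ⇒ 3 1 1 1 1 5 5 4 5 3
(after j=8) a = 3 1 1 1 1 5 5 4 5 3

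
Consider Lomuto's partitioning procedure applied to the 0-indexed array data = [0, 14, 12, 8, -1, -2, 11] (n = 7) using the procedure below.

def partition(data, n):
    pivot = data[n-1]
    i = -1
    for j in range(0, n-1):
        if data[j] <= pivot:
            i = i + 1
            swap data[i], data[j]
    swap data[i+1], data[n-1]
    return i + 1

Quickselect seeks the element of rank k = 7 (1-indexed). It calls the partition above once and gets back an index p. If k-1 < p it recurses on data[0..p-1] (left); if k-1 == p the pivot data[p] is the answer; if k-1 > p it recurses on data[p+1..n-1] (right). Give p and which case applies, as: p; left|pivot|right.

pivot = data[6] = 11; i = -1
j=0: data[0]=0 ≤ 11 → i=0, swap data[0],data[0] (no change) → [0, 14, 12, 8, -1, -2, 11]
j=1: data[1]=14 > 11 → no swap
j=2: data[2]=12 > 11 → no swap
j=3: data[3]=8 ≤ 11 → i=1, swap data[1],data[3] → [0, 8, 12, 14, -1, -2, 11]
j=4: data[4]=-1 ≤ 11 → i=2, swap data[2],data[4] → [0, 8, -1, 14, 12, -2, 11]
j=5: data[5]=-2 ≤ 11 → i=3, swap data[3],data[5] → [0, 8, -1, -2, 12, 14, 11]
final swap data[4],data[6] → [0, 8, -1, -2, 11, 14, 12]; return 4
p = 4; k-1 = 6 > 4 ⇒ right

4; right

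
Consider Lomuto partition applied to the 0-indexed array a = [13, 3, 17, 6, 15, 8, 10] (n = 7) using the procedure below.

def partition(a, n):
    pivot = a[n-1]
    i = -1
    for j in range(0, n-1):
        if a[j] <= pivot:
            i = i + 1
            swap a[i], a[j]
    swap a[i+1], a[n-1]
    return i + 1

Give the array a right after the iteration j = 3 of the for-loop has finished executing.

[3, 6, 17, 13, 15, 8, 10]

pivot = a[6] = 10; i = -1
j=0: a[0]=13 > 10 → no swap
j=1: a[1]=3 ≤ 10 → i=0, swap a[0],a[1] → [3, 13, 17, 6, 15, 8, 10]
j=2: a[2]=17 > 10 → no swap
j=3: a[3]=6 ≤ 10 → i=1, swap a[1],a[3] → [3, 6, 17, 13, 15, 8, 10]
(after j=3) a = [3, 6, 17, 13, 15, 8, 10]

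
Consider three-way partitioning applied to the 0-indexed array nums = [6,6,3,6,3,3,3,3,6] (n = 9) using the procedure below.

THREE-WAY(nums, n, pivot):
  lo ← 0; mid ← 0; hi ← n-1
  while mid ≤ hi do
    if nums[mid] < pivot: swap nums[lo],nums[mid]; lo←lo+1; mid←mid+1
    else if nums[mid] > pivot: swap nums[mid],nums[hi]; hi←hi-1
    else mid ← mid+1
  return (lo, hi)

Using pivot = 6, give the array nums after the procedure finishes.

lo=0 mid=0 hi=8
6=6: mid=1
6=6: mid=2
3<6: swap(0,2), lo=1 mid=3 ⇒ [3,6,6,6,3,3,3,3,6]
6=6: mid=4
3<6: swap(1,4), lo=2 mid=5 ⇒ [3,3,6,6,6,3,3,3,6]
3<6: swap(2,5), lo=3 mid=6 ⇒ [3,3,3,6,6,6,3,3,6]
3<6: swap(3,6), lo=4 mid=7 ⇒ [3,3,3,3,6,6,6,3,6]
3<6: swap(4,7), lo=5 mid=8 ⇒ [3,3,3,3,3,6,6,6,6]
6=6: mid=9
done. lo=5 hi=8; nums=[3,3,3,3,3,6,6,6,6]

[3,3,3,3,3,6,6,6,6]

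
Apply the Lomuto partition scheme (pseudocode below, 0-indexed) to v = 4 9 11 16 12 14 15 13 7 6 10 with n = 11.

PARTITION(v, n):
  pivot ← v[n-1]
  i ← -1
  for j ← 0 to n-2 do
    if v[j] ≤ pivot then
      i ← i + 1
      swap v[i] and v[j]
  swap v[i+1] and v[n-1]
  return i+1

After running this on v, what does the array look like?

4 9 7 6 10 14 15 13 11 16 12

pivot = v[10] = 10; i = -1
j=0: v[0]=4 ≤ 10 → i=0, swap v[0],v[0] (no change) → 4 9 11 16 12 14 15 13 7 6 10
j=1: v[1]=9 ≤ 10 → i=1, swap v[1],v[1] (no change) → 4 9 11 16 12 14 15 13 7 6 10
j=2: v[2]=11 > 10 → no swap
j=3: v[3]=16 > 10 → no swap
j=4: v[4]=12 > 10 → no swap
j=5: v[5]=14 > 10 → no swap
j=6: v[6]=15 > 10 → no swap
j=7: v[7]=13 > 10 → no swap
j=8: v[8]=7 ≤ 10 → i=2, swap v[2],v[8] → 4 9 7 16 12 14 15 13 11 6 10
j=9: v[9]=6 ≤ 10 → i=3, swap v[3],v[9] → 4 9 7 6 12 14 15 13 11 16 10
final swap v[4],v[10] → 4 9 7 6 10 14 15 13 11 16 12; return 4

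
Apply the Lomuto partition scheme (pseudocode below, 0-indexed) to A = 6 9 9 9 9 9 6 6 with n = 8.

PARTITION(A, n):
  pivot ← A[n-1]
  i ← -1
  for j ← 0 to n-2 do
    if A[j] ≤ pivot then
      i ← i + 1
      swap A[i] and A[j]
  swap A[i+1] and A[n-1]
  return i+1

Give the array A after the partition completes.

6 6 6 9 9 9 9 9

pivot = A[7] = 6; i = -1
j=0: A[0]=6 ≤ 6 → i=0, swap A[0],A[0] (no change) → 6 9 9 9 9 9 6 6
j=1: A[1]=9 > 6 → no swap
j=2: A[2]=9 > 6 → no swap
j=3: A[3]=9 > 6 → no swap
j=4: A[4]=9 > 6 → no swap
j=5: A[5]=9 > 6 → no swap
j=6: A[6]=6 ≤ 6 → i=1, swap A[1],A[6] → 6 6 9 9 9 9 9 6
final swap A[2],A[7] → 6 6 6 9 9 9 9 9; return 2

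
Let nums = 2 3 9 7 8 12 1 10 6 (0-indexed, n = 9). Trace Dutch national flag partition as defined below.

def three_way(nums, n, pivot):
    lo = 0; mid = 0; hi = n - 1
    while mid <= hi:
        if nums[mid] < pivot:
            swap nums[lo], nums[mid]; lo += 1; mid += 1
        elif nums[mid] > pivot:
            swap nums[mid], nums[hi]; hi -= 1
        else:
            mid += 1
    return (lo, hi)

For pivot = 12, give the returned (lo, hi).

pivot = 12; lo=0, mid=0, hi=8
nums[mid]=2<12: swap nums[0],nums[0]; lo=1,mid=1 → 2 3 9 7 8 12 1 10 6
nums[mid]=3<12: swap nums[1],nums[1]; lo=2,mid=2 → 2 3 9 7 8 12 1 10 6
nums[mid]=9<12: swap nums[2],nums[2]; lo=3,mid=3 → 2 3 9 7 8 12 1 10 6
nums[mid]=7<12: swap nums[3],nums[3]; lo=4,mid=4 → 2 3 9 7 8 12 1 10 6
nums[mid]=8<12: swap nums[4],nums[4]; lo=5,mid=5 → 2 3 9 7 8 12 1 10 6
nums[mid]=12=12: mid=6
nums[mid]=1<12: swap nums[5],nums[6]; lo=6,mid=7 → 2 3 9 7 8 1 12 10 6
nums[mid]=10<12: swap nums[6],nums[7]; lo=7,mid=8 → 2 3 9 7 8 1 10 12 6
nums[mid]=6<12: swap nums[7],nums[8]; lo=8,mid=9 → 2 3 9 7 8 1 10 6 12
end: lo=8, hi=8; nums = 2 3 9 7 8 1 10 6 12

(8, 8)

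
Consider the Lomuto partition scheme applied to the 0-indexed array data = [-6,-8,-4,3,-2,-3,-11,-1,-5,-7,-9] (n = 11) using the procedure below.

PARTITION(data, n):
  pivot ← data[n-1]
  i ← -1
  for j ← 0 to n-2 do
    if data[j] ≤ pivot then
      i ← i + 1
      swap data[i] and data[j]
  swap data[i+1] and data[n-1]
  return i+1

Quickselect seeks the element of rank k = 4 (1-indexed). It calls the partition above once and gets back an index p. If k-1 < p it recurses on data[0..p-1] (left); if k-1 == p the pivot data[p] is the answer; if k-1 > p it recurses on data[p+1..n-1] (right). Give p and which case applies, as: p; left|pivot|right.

pivot=-9, i=-1
j=0: -6>-9, skip
j=1: -8>-9, skip
j=2: -4>-9, skip
j=3: 3>-9, skip
j=4: -2>-9, skip
j=5: -3>-9, skip
j=6: -11≤-9, i=0, swap(0,6) ⇒ [-11,-8,-4,3,-2,-3,-6,-1,-5,-7,-9]
j=7: -1>-9, skip
j=8: -5>-9, skip
j=9: -7>-9, skip
swap(1,10) ⇒ [-11,-9,-4,3,-2,-3,-6,-1,-5,-7,-8]; return 1
p = 1; k-1 = 3 > 1 ⇒ right

1; right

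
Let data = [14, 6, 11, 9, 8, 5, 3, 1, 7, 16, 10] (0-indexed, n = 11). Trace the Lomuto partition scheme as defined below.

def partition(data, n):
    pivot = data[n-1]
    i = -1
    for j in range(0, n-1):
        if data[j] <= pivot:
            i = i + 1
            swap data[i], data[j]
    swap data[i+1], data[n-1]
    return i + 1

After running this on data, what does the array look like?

[6, 9, 8, 5, 3, 1, 7, 10, 11, 16, 14]

pivot=10, i=-1
j=0: 14>10, skip
j=1: 6≤10, i=0, swap(0,1) ⇒ [6, 14, 11, 9, 8, 5, 3, 1, 7, 16, 10]
j=2: 11>10, skip
j=3: 9≤10, i=1, swap(1,3) ⇒ [6, 9, 11, 14, 8, 5, 3, 1, 7, 16, 10]
j=4: 8≤10, i=2, swap(2,4) ⇒ [6, 9, 8, 14, 11, 5, 3, 1, 7, 16, 10]
j=5: 5≤10, i=3, swap(3,5) ⇒ [6, 9, 8, 5, 11, 14, 3, 1, 7, 16, 10]
j=6: 3≤10, i=4, swap(4,6) ⇒ [6, 9, 8, 5, 3, 14, 11, 1, 7, 16, 10]
j=7: 1≤10, i=5, swap(5,7) ⇒ [6, 9, 8, 5, 3, 1, 11, 14, 7, 16, 10]
j=8: 7≤10, i=6, swap(6,8) ⇒ [6, 9, 8, 5, 3, 1, 7, 14, 11, 16, 10]
j=9: 16>10, skip
swap(7,10) ⇒ [6, 9, 8, 5, 3, 1, 7, 10, 11, 16, 14]; return 7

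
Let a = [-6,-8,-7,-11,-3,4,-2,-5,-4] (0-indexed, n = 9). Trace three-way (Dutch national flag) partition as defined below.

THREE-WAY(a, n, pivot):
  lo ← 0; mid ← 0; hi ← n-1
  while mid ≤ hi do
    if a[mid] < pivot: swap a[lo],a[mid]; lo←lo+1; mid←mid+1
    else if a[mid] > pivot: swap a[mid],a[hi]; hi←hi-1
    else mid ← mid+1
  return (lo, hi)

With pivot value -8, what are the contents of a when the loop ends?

[-11,-8,-7,-3,4,-2,-5,-4,-6]

pivot = -8; lo=0, mid=0, hi=8
a[mid]=-6>-8: swap a[0],a[8]; hi=7 → [-4,-8,-7,-11,-3,4,-2,-5,-6]
a[mid]=-4>-8: swap a[0],a[7]; hi=6 → [-5,-8,-7,-11,-3,4,-2,-4,-6]
a[mid]=-5>-8: swap a[0],a[6]; hi=5 → [-2,-8,-7,-11,-3,4,-5,-4,-6]
a[mid]=-2>-8: swap a[0],a[5]; hi=4 → [4,-8,-7,-11,-3,-2,-5,-4,-6]
a[mid]=4>-8: swap a[0],a[4]; hi=3 → [-3,-8,-7,-11,4,-2,-5,-4,-6]
a[mid]=-3>-8: swap a[0],a[3]; hi=2 → [-11,-8,-7,-3,4,-2,-5,-4,-6]
a[mid]=-11<-8: swap a[0],a[0]; lo=1,mid=1 → [-11,-8,-7,-3,4,-2,-5,-4,-6]
a[mid]=-8=-8: mid=2
a[mid]=-7>-8: swap a[2],a[2]; hi=1 → [-11,-8,-7,-3,4,-2,-5,-4,-6]
end: lo=1, hi=1; a = [-11,-8,-7,-3,4,-2,-5,-4,-6]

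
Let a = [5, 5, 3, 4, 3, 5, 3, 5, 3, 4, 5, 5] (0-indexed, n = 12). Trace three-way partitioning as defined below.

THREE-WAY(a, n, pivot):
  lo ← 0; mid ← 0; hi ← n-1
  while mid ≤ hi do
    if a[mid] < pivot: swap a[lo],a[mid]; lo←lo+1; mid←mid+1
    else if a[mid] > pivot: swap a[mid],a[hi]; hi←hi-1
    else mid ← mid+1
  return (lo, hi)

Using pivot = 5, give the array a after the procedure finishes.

[3, 4, 3, 3, 3, 4, 5, 5, 5, 5, 5, 5]

lo=0 mid=0 hi=11
5=5: mid=1
5=5: mid=2
3<5: swap(0,2), lo=1 mid=3 ⇒ [3, 5, 5, 4, 3, 5, 3, 5, 3, 4, 5, 5]
4<5: swap(1,3), lo=2 mid=4 ⇒ [3, 4, 5, 5, 3, 5, 3, 5, 3, 4, 5, 5]
3<5: swap(2,4), lo=3 mid=5 ⇒ [3, 4, 3, 5, 5, 5, 3, 5, 3, 4, 5, 5]
5=5: mid=6
3<5: swap(3,6), lo=4 mid=7 ⇒ [3, 4, 3, 3, 5, 5, 5, 5, 3, 4, 5, 5]
5=5: mid=8
3<5: swap(4,8), lo=5 mid=9 ⇒ [3, 4, 3, 3, 3, 5, 5, 5, 5, 4, 5, 5]
4<5: swap(5,9), lo=6 mid=10 ⇒ [3, 4, 3, 3, 3, 4, 5, 5, 5, 5, 5, 5]
5=5: mid=11
5=5: mid=12
done. lo=6 hi=11; a=[3, 4, 3, 3, 3, 4, 5, 5, 5, 5, 5, 5]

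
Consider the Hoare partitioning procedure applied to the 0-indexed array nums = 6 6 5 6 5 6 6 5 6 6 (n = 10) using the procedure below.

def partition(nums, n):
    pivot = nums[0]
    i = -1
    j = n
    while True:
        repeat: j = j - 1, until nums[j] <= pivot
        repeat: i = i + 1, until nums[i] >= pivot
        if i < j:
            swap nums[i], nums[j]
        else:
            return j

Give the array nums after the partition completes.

pivot=6
j stops at 9 (6), i stops at 0 (6); swap ⇒ 6 6 5 6 5 6 6 5 6 6
j stops at 8 (6), i stops at 1 (6); swap ⇒ 6 6 5 6 5 6 6 5 6 6
j stops at 7 (5), i stops at 3 (6); swap ⇒ 6 6 5 5 5 6 6 6 6 6
j stops at 6 (6), i stops at 5 (6); swap ⇒ 6 6 5 5 5 6 6 6 6 6
j stops at 5, i stops at 6; i≥j ⇒ return 5. nums=6 6 5 5 5 6 6 6 6 6

6 6 5 5 5 6 6 6 6 6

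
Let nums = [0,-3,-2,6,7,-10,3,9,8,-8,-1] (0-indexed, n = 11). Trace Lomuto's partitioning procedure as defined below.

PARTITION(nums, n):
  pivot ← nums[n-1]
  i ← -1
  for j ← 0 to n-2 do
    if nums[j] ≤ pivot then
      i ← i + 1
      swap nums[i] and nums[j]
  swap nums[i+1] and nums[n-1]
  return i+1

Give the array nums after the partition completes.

pivot=-1, i=-1
j=0: 0>-1, skip
j=1: -3≤-1, i=0, swap(0,1) ⇒ [-3,0,-2,6,7,-10,3,9,8,-8,-1]
j=2: -2≤-1, i=1, swap(1,2) ⇒ [-3,-2,0,6,7,-10,3,9,8,-8,-1]
j=3: 6>-1, skip
j=4: 7>-1, skip
j=5: -10≤-1, i=2, swap(2,5) ⇒ [-3,-2,-10,6,7,0,3,9,8,-8,-1]
j=6: 3>-1, skip
j=7: 9>-1, skip
j=8: 8>-1, skip
j=9: -8≤-1, i=3, swap(3,9) ⇒ [-3,-2,-10,-8,7,0,3,9,8,6,-1]
swap(4,10) ⇒ [-3,-2,-10,-8,-1,0,3,9,8,6,7]; return 4

[-3,-2,-10,-8,-1,0,3,9,8,6,7]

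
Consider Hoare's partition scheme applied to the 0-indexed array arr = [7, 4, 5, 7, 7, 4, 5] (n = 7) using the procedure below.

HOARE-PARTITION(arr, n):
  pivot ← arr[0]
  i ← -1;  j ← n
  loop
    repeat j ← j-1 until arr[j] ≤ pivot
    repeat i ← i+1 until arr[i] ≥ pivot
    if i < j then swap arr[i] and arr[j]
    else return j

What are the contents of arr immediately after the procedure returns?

pivot = arr[0] = 7; i = -1, j = 7
j→6 (arr[6]=5≤7), i→0 (arr[0]=7≥7); i<j, swap → [5, 4, 5, 7, 7, 4, 7]
j→5 (arr[5]=4≤7), i→3 (arr[3]=7≥7); i<j, swap → [5, 4, 5, 4, 7, 7, 7]
j→4, i→4; i≥j, return j=4. arr = [5, 4, 5, 4, 7, 7, 7]

[5, 4, 5, 4, 7, 7, 7]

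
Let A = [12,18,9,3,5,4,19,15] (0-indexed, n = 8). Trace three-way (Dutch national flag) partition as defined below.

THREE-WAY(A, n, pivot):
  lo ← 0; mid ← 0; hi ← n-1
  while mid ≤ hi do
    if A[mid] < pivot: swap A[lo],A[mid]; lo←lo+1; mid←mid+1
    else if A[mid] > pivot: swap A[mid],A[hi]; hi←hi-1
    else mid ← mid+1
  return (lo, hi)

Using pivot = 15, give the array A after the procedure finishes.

[12,9,3,5,4,15,19,18]

pivot = 15; lo=0, mid=0, hi=7
A[mid]=12<15: swap A[0],A[0]; lo=1,mid=1 → [12,18,9,3,5,4,19,15]
A[mid]=18>15: swap A[1],A[7]; hi=6 → [12,15,9,3,5,4,19,18]
A[mid]=15=15: mid=2
A[mid]=9<15: swap A[1],A[2]; lo=2,mid=3 → [12,9,15,3,5,4,19,18]
A[mid]=3<15: swap A[2],A[3]; lo=3,mid=4 → [12,9,3,15,5,4,19,18]
A[mid]=5<15: swap A[3],A[4]; lo=4,mid=5 → [12,9,3,5,15,4,19,18]
A[mid]=4<15: swap A[4],A[5]; lo=5,mid=6 → [12,9,3,5,4,15,19,18]
A[mid]=19>15: swap A[6],A[6]; hi=5 → [12,9,3,5,4,15,19,18]
end: lo=5, hi=5; A = [12,9,3,5,4,15,19,18]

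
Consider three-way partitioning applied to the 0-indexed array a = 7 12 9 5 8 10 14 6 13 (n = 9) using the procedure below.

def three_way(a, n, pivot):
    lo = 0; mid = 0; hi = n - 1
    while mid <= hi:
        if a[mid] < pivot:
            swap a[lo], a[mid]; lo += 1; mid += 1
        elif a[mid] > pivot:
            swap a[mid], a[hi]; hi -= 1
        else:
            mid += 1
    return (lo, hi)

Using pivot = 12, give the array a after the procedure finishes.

lo=0 mid=0 hi=8
7<12: swap(0,0), lo=1 mid=1 ⇒ 7 12 9 5 8 10 14 6 13
12=12: mid=2
9<12: swap(1,2), lo=2 mid=3 ⇒ 7 9 12 5 8 10 14 6 13
5<12: swap(2,3), lo=3 mid=4 ⇒ 7 9 5 12 8 10 14 6 13
8<12: swap(3,4), lo=4 mid=5 ⇒ 7 9 5 8 12 10 14 6 13
10<12: swap(4,5), lo=5 mid=6 ⇒ 7 9 5 8 10 12 14 6 13
14>12: swap(6,8), hi=7 ⇒ 7 9 5 8 10 12 13 6 14
13>12: swap(6,7), hi=6 ⇒ 7 9 5 8 10 12 6 13 14
6<12: swap(5,6), lo=6 mid=7 ⇒ 7 9 5 8 10 6 12 13 14
done. lo=6 hi=6; a=7 9 5 8 10 6 12 13 14

7 9 5 8 10 6 12 13 14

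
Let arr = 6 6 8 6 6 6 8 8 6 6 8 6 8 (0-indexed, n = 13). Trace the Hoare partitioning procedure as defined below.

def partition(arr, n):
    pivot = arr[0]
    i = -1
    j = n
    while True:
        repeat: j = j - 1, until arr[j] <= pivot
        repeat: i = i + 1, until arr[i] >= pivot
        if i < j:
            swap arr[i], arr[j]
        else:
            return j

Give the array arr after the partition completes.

6 6 6 6 6 6 8 8 8 6 8 6 8

pivot = arr[0] = 6; i = -1, j = 13
j→11 (arr[11]=6≤6), i→0 (arr[0]=6≥6); i<j, swap → 6 6 8 6 6 6 8 8 6 6 8 6 8
j→9 (arr[9]=6≤6), i→1 (arr[1]=6≥6); i<j, swap → 6 6 8 6 6 6 8 8 6 6 8 6 8
j→8 (arr[8]=6≤6), i→2 (arr[2]=8≥6); i<j, swap → 6 6 6 6 6 6 8 8 8 6 8 6 8
j→5 (arr[5]=6≤6), i→3 (arr[3]=6≥6); i<j, swap → 6 6 6 6 6 6 8 8 8 6 8 6 8
j→4, i→4; i≥j, return j=4. arr = 6 6 6 6 6 6 8 8 8 6 8 6 8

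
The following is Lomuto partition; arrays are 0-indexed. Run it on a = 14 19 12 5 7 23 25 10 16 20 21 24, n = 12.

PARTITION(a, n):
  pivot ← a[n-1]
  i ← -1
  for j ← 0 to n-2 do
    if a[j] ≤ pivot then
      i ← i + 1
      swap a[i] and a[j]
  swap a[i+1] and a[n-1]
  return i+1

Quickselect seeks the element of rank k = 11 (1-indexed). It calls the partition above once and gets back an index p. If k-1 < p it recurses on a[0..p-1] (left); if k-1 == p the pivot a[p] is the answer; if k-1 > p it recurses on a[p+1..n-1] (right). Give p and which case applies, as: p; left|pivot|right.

pivot = a[11] = 24; i = -1
j=0: a[0]=14 ≤ 24 → i=0, swap a[0],a[0] (no change) → 14 19 12 5 7 23 25 10 16 20 21 24
j=1: a[1]=19 ≤ 24 → i=1, swap a[1],a[1] (no change) → 14 19 12 5 7 23 25 10 16 20 21 24
j=2: a[2]=12 ≤ 24 → i=2, swap a[2],a[2] (no change) → 14 19 12 5 7 23 25 10 16 20 21 24
j=3: a[3]=5 ≤ 24 → i=3, swap a[3],a[3] (no change) → 14 19 12 5 7 23 25 10 16 20 21 24
j=4: a[4]=7 ≤ 24 → i=4, swap a[4],a[4] (no change) → 14 19 12 5 7 23 25 10 16 20 21 24
j=5: a[5]=23 ≤ 24 → i=5, swap a[5],a[5] (no change) → 14 19 12 5 7 23 25 10 16 20 21 24
j=6: a[6]=25 > 24 → no swap
j=7: a[7]=10 ≤ 24 → i=6, swap a[6],a[7] → 14 19 12 5 7 23 10 25 16 20 21 24
j=8: a[8]=16 ≤ 24 → i=7, swap a[7],a[8] → 14 19 12 5 7 23 10 16 25 20 21 24
j=9: a[9]=20 ≤ 24 → i=8, swap a[8],a[9] → 14 19 12 5 7 23 10 16 20 25 21 24
j=10: a[10]=21 ≤ 24 → i=9, swap a[9],a[10] → 14 19 12 5 7 23 10 16 20 21 25 24
final swap a[10],a[11] → 14 19 12 5 7 23 10 16 20 21 24 25; return 10
p = 10; k-1 = 10 == 10 ⇒ pivot

10; pivot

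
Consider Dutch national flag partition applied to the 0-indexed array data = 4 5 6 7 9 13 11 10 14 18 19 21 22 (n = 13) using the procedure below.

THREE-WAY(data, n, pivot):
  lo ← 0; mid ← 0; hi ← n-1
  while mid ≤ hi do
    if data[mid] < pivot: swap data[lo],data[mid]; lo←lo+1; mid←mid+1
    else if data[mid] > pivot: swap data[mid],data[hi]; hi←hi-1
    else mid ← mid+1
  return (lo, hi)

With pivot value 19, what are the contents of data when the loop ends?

4 5 6 7 9 13 11 10 14 18 19 22 21

pivot = 19; lo=0, mid=0, hi=12
data[mid]=4<19: swap data[0],data[0]; lo=1,mid=1 → 4 5 6 7 9 13 11 10 14 18 19 21 22
data[mid]=5<19: swap data[1],data[1]; lo=2,mid=2 → 4 5 6 7 9 13 11 10 14 18 19 21 22
data[mid]=6<19: swap data[2],data[2]; lo=3,mid=3 → 4 5 6 7 9 13 11 10 14 18 19 21 22
data[mid]=7<19: swap data[3],data[3]; lo=4,mid=4 → 4 5 6 7 9 13 11 10 14 18 19 21 22
data[mid]=9<19: swap data[4],data[4]; lo=5,mid=5 → 4 5 6 7 9 13 11 10 14 18 19 21 22
data[mid]=13<19: swap data[5],data[5]; lo=6,mid=6 → 4 5 6 7 9 13 11 10 14 18 19 21 22
data[mid]=11<19: swap data[6],data[6]; lo=7,mid=7 → 4 5 6 7 9 13 11 10 14 18 19 21 22
data[mid]=10<19: swap data[7],data[7]; lo=8,mid=8 → 4 5 6 7 9 13 11 10 14 18 19 21 22
data[mid]=14<19: swap data[8],data[8]; lo=9,mid=9 → 4 5 6 7 9 13 11 10 14 18 19 21 22
data[mid]=18<19: swap data[9],data[9]; lo=10,mid=10 → 4 5 6 7 9 13 11 10 14 18 19 21 22
data[mid]=19=19: mid=11
data[mid]=21>19: swap data[11],data[12]; hi=11 → 4 5 6 7 9 13 11 10 14 18 19 22 21
data[mid]=22>19: swap data[11],data[11]; hi=10 → 4 5 6 7 9 13 11 10 14 18 19 22 21
end: lo=10, hi=10; data = 4 5 6 7 9 13 11 10 14 18 19 22 21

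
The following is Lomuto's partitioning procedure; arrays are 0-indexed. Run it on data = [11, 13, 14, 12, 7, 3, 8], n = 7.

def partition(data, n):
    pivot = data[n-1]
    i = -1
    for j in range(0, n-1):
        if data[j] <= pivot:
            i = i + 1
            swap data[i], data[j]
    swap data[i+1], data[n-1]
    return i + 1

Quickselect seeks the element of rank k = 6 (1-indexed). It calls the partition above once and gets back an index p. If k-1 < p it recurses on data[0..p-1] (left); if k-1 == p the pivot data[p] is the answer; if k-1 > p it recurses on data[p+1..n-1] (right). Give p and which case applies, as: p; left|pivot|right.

2; right

pivot = data[6] = 8; i = -1
j=0: data[0]=11 > 8 → no swap
j=1: data[1]=13 > 8 → no swap
j=2: data[2]=14 > 8 → no swap
j=3: data[3]=12 > 8 → no swap
j=4: data[4]=7 ≤ 8 → i=0, swap data[0],data[4] → [7, 13, 14, 12, 11, 3, 8]
j=5: data[5]=3 ≤ 8 → i=1, swap data[1],data[5] → [7, 3, 14, 12, 11, 13, 8]
final swap data[2],data[6] → [7, 3, 8, 12, 11, 13, 14]; return 2
p = 2; k-1 = 5 > 2 ⇒ right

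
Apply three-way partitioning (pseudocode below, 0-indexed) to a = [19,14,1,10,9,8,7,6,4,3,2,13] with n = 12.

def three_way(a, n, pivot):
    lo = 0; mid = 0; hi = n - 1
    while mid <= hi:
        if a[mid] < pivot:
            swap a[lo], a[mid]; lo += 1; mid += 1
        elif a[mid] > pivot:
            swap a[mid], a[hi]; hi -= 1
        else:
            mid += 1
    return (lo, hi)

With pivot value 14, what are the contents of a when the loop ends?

[13,1,10,9,8,7,6,4,3,2,14,19]

pivot = 14; lo=0, mid=0, hi=11
a[mid]=19>14: swap a[0],a[11]; hi=10 → [13,14,1,10,9,8,7,6,4,3,2,19]
a[mid]=13<14: swap a[0],a[0]; lo=1,mid=1 → [13,14,1,10,9,8,7,6,4,3,2,19]
a[mid]=14=14: mid=2
a[mid]=1<14: swap a[1],a[2]; lo=2,mid=3 → [13,1,14,10,9,8,7,6,4,3,2,19]
a[mid]=10<14: swap a[2],a[3]; lo=3,mid=4 → [13,1,10,14,9,8,7,6,4,3,2,19]
a[mid]=9<14: swap a[3],a[4]; lo=4,mid=5 → [13,1,10,9,14,8,7,6,4,3,2,19]
a[mid]=8<14: swap a[4],a[5]; lo=5,mid=6 → [13,1,10,9,8,14,7,6,4,3,2,19]
a[mid]=7<14: swap a[5],a[6]; lo=6,mid=7 → [13,1,10,9,8,7,14,6,4,3,2,19]
a[mid]=6<14: swap a[6],a[7]; lo=7,mid=8 → [13,1,10,9,8,7,6,14,4,3,2,19]
a[mid]=4<14: swap a[7],a[8]; lo=8,mid=9 → [13,1,10,9,8,7,6,4,14,3,2,19]
a[mid]=3<14: swap a[8],a[9]; lo=9,mid=10 → [13,1,10,9,8,7,6,4,3,14,2,19]
a[mid]=2<14: swap a[9],a[10]; lo=10,mid=11 → [13,1,10,9,8,7,6,4,3,2,14,19]
end: lo=10, hi=10; a = [13,1,10,9,8,7,6,4,3,2,14,19]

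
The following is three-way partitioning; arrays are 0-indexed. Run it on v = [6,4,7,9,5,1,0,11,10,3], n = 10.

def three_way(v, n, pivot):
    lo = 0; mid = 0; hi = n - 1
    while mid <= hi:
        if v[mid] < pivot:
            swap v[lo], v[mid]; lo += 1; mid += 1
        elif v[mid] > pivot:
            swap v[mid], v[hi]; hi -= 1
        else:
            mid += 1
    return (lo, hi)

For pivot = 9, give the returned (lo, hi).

(7, 7)

lo=0 mid=0 hi=9
6<9: swap(0,0), lo=1 mid=1 ⇒ [6,4,7,9,5,1,0,11,10,3]
4<9: swap(1,1), lo=2 mid=2 ⇒ [6,4,7,9,5,1,0,11,10,3]
7<9: swap(2,2), lo=3 mid=3 ⇒ [6,4,7,9,5,1,0,11,10,3]
9=9: mid=4
5<9: swap(3,4), lo=4 mid=5 ⇒ [6,4,7,5,9,1,0,11,10,3]
1<9: swap(4,5), lo=5 mid=6 ⇒ [6,4,7,5,1,9,0,11,10,3]
0<9: swap(5,6), lo=6 mid=7 ⇒ [6,4,7,5,1,0,9,11,10,3]
11>9: swap(7,9), hi=8 ⇒ [6,4,7,5,1,0,9,3,10,11]
3<9: swap(6,7), lo=7 mid=8 ⇒ [6,4,7,5,1,0,3,9,10,11]
10>9: swap(8,8), hi=7 ⇒ [6,4,7,5,1,0,3,9,10,11]
done. lo=7 hi=7; v=[6,4,7,5,1,0,3,9,10,11]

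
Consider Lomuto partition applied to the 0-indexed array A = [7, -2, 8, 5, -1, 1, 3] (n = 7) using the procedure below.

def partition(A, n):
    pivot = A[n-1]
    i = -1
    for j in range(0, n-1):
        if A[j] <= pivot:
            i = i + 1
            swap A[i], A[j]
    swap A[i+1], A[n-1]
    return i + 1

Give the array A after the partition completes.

[-2, -1, 1, 3, 7, 8, 5]

pivot=3, i=-1
j=0: 7>3, skip
j=1: -2≤3, i=0, swap(0,1) ⇒ [-2, 7, 8, 5, -1, 1, 3]
j=2: 8>3, skip
j=3: 5>3, skip
j=4: -1≤3, i=1, swap(1,4) ⇒ [-2, -1, 8, 5, 7, 1, 3]
j=5: 1≤3, i=2, swap(2,5) ⇒ [-2, -1, 1, 5, 7, 8, 3]
swap(3,6) ⇒ [-2, -1, 1, 3, 7, 8, 5]; return 3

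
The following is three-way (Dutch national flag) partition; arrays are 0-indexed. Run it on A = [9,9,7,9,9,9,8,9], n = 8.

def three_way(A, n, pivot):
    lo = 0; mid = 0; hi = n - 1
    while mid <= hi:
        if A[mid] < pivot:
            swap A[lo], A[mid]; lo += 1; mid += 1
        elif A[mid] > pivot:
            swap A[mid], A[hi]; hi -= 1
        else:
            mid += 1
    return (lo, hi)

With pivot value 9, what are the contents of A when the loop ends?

pivot = 9; lo=0, mid=0, hi=7
A[mid]=9=9: mid=1
A[mid]=9=9: mid=2
A[mid]=7<9: swap A[0],A[2]; lo=1,mid=3 → [7,9,9,9,9,9,8,9]
A[mid]=9=9: mid=4
A[mid]=9=9: mid=5
A[mid]=9=9: mid=6
A[mid]=8<9: swap A[1],A[6]; lo=2,mid=7 → [7,8,9,9,9,9,9,9]
A[mid]=9=9: mid=8
end: lo=2, hi=7; A = [7,8,9,9,9,9,9,9]

[7,8,9,9,9,9,9,9]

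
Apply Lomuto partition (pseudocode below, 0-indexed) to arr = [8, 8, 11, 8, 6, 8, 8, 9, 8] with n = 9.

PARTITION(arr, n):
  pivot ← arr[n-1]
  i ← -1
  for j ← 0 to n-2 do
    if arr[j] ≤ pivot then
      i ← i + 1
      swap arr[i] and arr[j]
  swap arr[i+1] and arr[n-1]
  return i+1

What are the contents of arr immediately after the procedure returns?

[8, 8, 8, 6, 8, 8, 8, 9, 11]

pivot = arr[8] = 8; i = -1
j=0: arr[0]=8 ≤ 8 → i=0, swap arr[0],arr[0] (no change) → [8, 8, 11, 8, 6, 8, 8, 9, 8]
j=1: arr[1]=8 ≤ 8 → i=1, swap arr[1],arr[1] (no change) → [8, 8, 11, 8, 6, 8, 8, 9, 8]
j=2: arr[2]=11 > 8 → no swap
j=3: arr[3]=8 ≤ 8 → i=2, swap arr[2],arr[3] → [8, 8, 8, 11, 6, 8, 8, 9, 8]
j=4: arr[4]=6 ≤ 8 → i=3, swap arr[3],arr[4] → [8, 8, 8, 6, 11, 8, 8, 9, 8]
j=5: arr[5]=8 ≤ 8 → i=4, swap arr[4],arr[5] → [8, 8, 8, 6, 8, 11, 8, 9, 8]
j=6: arr[6]=8 ≤ 8 → i=5, swap arr[5],arr[6] → [8, 8, 8, 6, 8, 8, 11, 9, 8]
j=7: arr[7]=9 > 8 → no swap
final swap arr[6],arr[8] → [8, 8, 8, 6, 8, 8, 8, 9, 11]; return 6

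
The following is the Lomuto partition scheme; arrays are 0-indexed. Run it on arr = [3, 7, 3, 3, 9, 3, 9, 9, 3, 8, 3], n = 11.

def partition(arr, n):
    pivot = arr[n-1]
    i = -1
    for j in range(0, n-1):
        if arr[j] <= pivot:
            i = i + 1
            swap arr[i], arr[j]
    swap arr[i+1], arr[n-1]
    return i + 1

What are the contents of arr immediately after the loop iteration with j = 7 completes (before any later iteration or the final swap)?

pivot = arr[10] = 3; i = -1
j=0: arr[0]=3 ≤ 3 → i=0, swap arr[0],arr[0] (no change) → [3, 7, 3, 3, 9, 3, 9, 9, 3, 8, 3]
j=1: arr[1]=7 > 3 → no swap
j=2: arr[2]=3 ≤ 3 → i=1, swap arr[1],arr[2] → [3, 3, 7, 3, 9, 3, 9, 9, 3, 8, 3]
j=3: arr[3]=3 ≤ 3 → i=2, swap arr[2],arr[3] → [3, 3, 3, 7, 9, 3, 9, 9, 3, 8, 3]
j=4: arr[4]=9 > 3 → no swap
j=5: arr[5]=3 ≤ 3 → i=3, swap arr[3],arr[5] → [3, 3, 3, 3, 9, 7, 9, 9, 3, 8, 3]
j=6: arr[6]=9 > 3 → no swap
j=7: arr[7]=9 > 3 → no swap
(after j=7) arr = [3, 3, 3, 3, 9, 7, 9, 9, 3, 8, 3]

[3, 3, 3, 3, 9, 7, 9, 9, 3, 8, 3]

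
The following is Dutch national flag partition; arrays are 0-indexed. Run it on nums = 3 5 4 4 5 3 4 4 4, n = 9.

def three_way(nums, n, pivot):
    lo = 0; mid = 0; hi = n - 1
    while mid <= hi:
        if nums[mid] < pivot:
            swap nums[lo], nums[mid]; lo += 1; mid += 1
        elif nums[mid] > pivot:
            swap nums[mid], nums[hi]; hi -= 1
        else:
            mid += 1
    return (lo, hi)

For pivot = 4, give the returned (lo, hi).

(2, 6)

lo=0 mid=0 hi=8
3<4: swap(0,0), lo=1 mid=1 ⇒ 3 5 4 4 5 3 4 4 4
5>4: swap(1,8), hi=7 ⇒ 3 4 4 4 5 3 4 4 5
4=4: mid=2
4=4: mid=3
4=4: mid=4
5>4: swap(4,7), hi=6 ⇒ 3 4 4 4 4 3 4 5 5
4=4: mid=5
3<4: swap(1,5), lo=2 mid=6 ⇒ 3 3 4 4 4 4 4 5 5
4=4: mid=7
done. lo=2 hi=6; nums=3 3 4 4 4 4 4 5 5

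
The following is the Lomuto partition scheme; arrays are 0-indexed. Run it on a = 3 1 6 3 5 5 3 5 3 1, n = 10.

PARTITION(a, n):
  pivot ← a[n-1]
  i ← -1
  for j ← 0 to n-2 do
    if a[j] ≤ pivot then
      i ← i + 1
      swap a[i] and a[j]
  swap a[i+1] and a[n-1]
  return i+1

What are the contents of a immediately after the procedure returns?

1 1 6 3 5 5 3 5 3 3

pivot=1, i=-1
j=0: 3>1, skip
j=1: 1≤1, i=0, swap(0,1) ⇒ 1 3 6 3 5 5 3 5 3 1
j=2: 6>1, skip
j=3: 3>1, skip
j=4: 5>1, skip
j=5: 5>1, skip
j=6: 3>1, skip
j=7: 5>1, skip
j=8: 3>1, skip
swap(1,9) ⇒ 1 1 6 3 5 5 3 5 3 3; return 1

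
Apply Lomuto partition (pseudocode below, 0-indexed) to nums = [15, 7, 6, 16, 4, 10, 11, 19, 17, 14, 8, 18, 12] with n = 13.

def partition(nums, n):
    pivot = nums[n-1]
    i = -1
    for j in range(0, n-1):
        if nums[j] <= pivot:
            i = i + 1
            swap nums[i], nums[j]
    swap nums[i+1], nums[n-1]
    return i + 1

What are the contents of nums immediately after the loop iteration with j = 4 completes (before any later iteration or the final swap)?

[7, 6, 4, 16, 15, 10, 11, 19, 17, 14, 8, 18, 12]

pivot = nums[12] = 12; i = -1
j=0: nums[0]=15 > 12 → no swap
j=1: nums[1]=7 ≤ 12 → i=0, swap nums[0],nums[1] → [7, 15, 6, 16, 4, 10, 11, 19, 17, 14, 8, 18, 12]
j=2: nums[2]=6 ≤ 12 → i=1, swap nums[1],nums[2] → [7, 6, 15, 16, 4, 10, 11, 19, 17, 14, 8, 18, 12]
j=3: nums[3]=16 > 12 → no swap
j=4: nums[4]=4 ≤ 12 → i=2, swap nums[2],nums[4] → [7, 6, 4, 16, 15, 10, 11, 19, 17, 14, 8, 18, 12]
(after j=4) nums = [7, 6, 4, 16, 15, 10, 11, 19, 17, 14, 8, 18, 12]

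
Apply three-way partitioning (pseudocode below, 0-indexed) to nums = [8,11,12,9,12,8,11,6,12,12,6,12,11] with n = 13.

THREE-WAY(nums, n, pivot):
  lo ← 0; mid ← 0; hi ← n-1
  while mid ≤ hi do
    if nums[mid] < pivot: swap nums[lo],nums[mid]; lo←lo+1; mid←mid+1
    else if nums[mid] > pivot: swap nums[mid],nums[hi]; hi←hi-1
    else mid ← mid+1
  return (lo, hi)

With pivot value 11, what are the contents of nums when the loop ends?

lo=0 mid=0 hi=12
8<11: swap(0,0), lo=1 mid=1 ⇒ [8,11,12,9,12,8,11,6,12,12,6,12,11]
11=11: mid=2
12>11: swap(2,12), hi=11 ⇒ [8,11,11,9,12,8,11,6,12,12,6,12,12]
11=11: mid=3
9<11: swap(1,3), lo=2 mid=4 ⇒ [8,9,11,11,12,8,11,6,12,12,6,12,12]
12>11: swap(4,11), hi=10 ⇒ [8,9,11,11,12,8,11,6,12,12,6,12,12]
12>11: swap(4,10), hi=9 ⇒ [8,9,11,11,6,8,11,6,12,12,12,12,12]
6<11: swap(2,4), lo=3 mid=5 ⇒ [8,9,6,11,11,8,11,6,12,12,12,12,12]
8<11: swap(3,5), lo=4 mid=6 ⇒ [8,9,6,8,11,11,11,6,12,12,12,12,12]
11=11: mid=7
6<11: swap(4,7), lo=5 mid=8 ⇒ [8,9,6,8,6,11,11,11,12,12,12,12,12]
12>11: swap(8,9), hi=8 ⇒ [8,9,6,8,6,11,11,11,12,12,12,12,12]
12>11: swap(8,8), hi=7 ⇒ [8,9,6,8,6,11,11,11,12,12,12,12,12]
done. lo=5 hi=7; nums=[8,9,6,8,6,11,11,11,12,12,12,12,12]

[8,9,6,8,6,11,11,11,12,12,12,12,12]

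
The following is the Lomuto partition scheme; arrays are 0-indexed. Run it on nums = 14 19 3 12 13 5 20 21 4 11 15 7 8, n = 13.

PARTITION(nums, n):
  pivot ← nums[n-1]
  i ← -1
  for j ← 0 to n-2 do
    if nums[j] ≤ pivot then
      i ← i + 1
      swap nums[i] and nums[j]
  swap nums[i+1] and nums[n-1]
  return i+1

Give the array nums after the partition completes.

3 5 4 7 8 19 20 21 14 11 15 12 13

pivot=8, i=-1
j=0: 14>8, skip
j=1: 19>8, skip
j=2: 3≤8, i=0, swap(0,2) ⇒ 3 19 14 12 13 5 20 21 4 11 15 7 8
j=3: 12>8, skip
j=4: 13>8, skip
j=5: 5≤8, i=1, swap(1,5) ⇒ 3 5 14 12 13 19 20 21 4 11 15 7 8
j=6: 20>8, skip
j=7: 21>8, skip
j=8: 4≤8, i=2, swap(2,8) ⇒ 3 5 4 12 13 19 20 21 14 11 15 7 8
j=9: 11>8, skip
j=10: 15>8, skip
j=11: 7≤8, i=3, swap(3,11) ⇒ 3 5 4 7 13 19 20 21 14 11 15 12 8
swap(4,12) ⇒ 3 5 4 7 8 19 20 21 14 11 15 12 13; return 4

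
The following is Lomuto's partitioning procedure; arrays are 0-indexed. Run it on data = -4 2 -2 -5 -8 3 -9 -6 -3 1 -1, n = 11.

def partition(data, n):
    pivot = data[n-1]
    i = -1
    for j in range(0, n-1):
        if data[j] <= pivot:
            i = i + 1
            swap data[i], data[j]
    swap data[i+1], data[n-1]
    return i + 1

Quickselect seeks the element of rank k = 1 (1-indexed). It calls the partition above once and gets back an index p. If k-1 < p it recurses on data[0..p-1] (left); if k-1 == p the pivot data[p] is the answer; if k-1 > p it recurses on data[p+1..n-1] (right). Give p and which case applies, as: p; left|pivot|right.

7; left

pivot = data[10] = -1; i = -1
j=0: data[0]=-4 ≤ -1 → i=0, swap data[0],data[0] (no change) → -4 2 -2 -5 -8 3 -9 -6 -3 1 -1
j=1: data[1]=2 > -1 → no swap
j=2: data[2]=-2 ≤ -1 → i=1, swap data[1],data[2] → -4 -2 2 -5 -8 3 -9 -6 -3 1 -1
j=3: data[3]=-5 ≤ -1 → i=2, swap data[2],data[3] → -4 -2 -5 2 -8 3 -9 -6 -3 1 -1
j=4: data[4]=-8 ≤ -1 → i=3, swap data[3],data[4] → -4 -2 -5 -8 2 3 -9 -6 -3 1 -1
j=5: data[5]=3 > -1 → no swap
j=6: data[6]=-9 ≤ -1 → i=4, swap data[4],data[6] → -4 -2 -5 -8 -9 3 2 -6 -3 1 -1
j=7: data[7]=-6 ≤ -1 → i=5, swap data[5],data[7] → -4 -2 -5 -8 -9 -6 2 3 -3 1 -1
j=8: data[8]=-3 ≤ -1 → i=6, swap data[6],data[8] → -4 -2 -5 -8 -9 -6 -3 3 2 1 -1
j=9: data[9]=1 > -1 → no swap
final swap data[7],data[10] → -4 -2 -5 -8 -9 -6 -3 -1 2 1 3; return 7
p = 7; k-1 = 0 < 7 ⇒ left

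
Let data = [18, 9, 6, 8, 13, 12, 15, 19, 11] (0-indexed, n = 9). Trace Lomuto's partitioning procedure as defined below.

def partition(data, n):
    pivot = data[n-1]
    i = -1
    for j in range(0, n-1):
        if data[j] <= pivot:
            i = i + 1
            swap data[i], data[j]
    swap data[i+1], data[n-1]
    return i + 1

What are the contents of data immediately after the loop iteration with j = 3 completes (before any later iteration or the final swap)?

pivot=11, i=-1
j=0: 18>11, skip
j=1: 9≤11, i=0, swap(0,1) ⇒ [9, 18, 6, 8, 13, 12, 15, 19, 11]
j=2: 6≤11, i=1, swap(1,2) ⇒ [9, 6, 18, 8, 13, 12, 15, 19, 11]
j=3: 8≤11, i=2, swap(2,3) ⇒ [9, 6, 8, 18, 13, 12, 15, 19, 11]
(after j=3) data = [9, 6, 8, 18, 13, 12, 15, 19, 11]

[9, 6, 8, 18, 13, 12, 15, 19, 11]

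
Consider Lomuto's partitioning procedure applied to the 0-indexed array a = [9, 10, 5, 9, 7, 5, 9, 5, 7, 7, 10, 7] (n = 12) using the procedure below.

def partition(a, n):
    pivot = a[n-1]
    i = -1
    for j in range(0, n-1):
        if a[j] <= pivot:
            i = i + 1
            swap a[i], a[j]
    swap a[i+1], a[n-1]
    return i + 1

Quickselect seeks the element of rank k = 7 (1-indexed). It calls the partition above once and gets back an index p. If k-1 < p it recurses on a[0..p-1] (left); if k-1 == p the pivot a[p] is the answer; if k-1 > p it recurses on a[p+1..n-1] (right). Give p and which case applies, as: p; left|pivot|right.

pivot = a[11] = 7; i = -1
j=0: a[0]=9 > 7 → no swap
j=1: a[1]=10 > 7 → no swap
j=2: a[2]=5 ≤ 7 → i=0, swap a[0],a[2] → [5, 10, 9, 9, 7, 5, 9, 5, 7, 7, 10, 7]
j=3: a[3]=9 > 7 → no swap
j=4: a[4]=7 ≤ 7 → i=1, swap a[1],a[4] → [5, 7, 9, 9, 10, 5, 9, 5, 7, 7, 10, 7]
j=5: a[5]=5 ≤ 7 → i=2, swap a[2],a[5] → [5, 7, 5, 9, 10, 9, 9, 5, 7, 7, 10, 7]
j=6: a[6]=9 > 7 → no swap
j=7: a[7]=5 ≤ 7 → i=3, swap a[3],a[7] → [5, 7, 5, 5, 10, 9, 9, 9, 7, 7, 10, 7]
j=8: a[8]=7 ≤ 7 → i=4, swap a[4],a[8] → [5, 7, 5, 5, 7, 9, 9, 9, 10, 7, 10, 7]
j=9: a[9]=7 ≤ 7 → i=5, swap a[5],a[9] → [5, 7, 5, 5, 7, 7, 9, 9, 10, 9, 10, 7]
j=10: a[10]=10 > 7 → no swap
final swap a[6],a[11] → [5, 7, 5, 5, 7, 7, 7, 9, 10, 9, 10, 9]; return 6
p = 6; k-1 = 6 == 6 ⇒ pivot

6; pivot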